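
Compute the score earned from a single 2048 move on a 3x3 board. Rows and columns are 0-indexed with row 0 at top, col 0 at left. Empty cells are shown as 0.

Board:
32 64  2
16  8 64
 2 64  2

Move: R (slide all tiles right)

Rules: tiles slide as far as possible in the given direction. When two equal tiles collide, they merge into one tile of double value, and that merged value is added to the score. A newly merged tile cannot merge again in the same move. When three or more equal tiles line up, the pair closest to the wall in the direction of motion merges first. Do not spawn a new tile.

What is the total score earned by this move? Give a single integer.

Answer: 0

Derivation:
Slide right:
row 0: [32, 64, 2] -> [32, 64, 2]  score +0 (running 0)
row 1: [16, 8, 64] -> [16, 8, 64]  score +0 (running 0)
row 2: [2, 64, 2] -> [2, 64, 2]  score +0 (running 0)
Board after move:
32 64  2
16  8 64
 2 64  2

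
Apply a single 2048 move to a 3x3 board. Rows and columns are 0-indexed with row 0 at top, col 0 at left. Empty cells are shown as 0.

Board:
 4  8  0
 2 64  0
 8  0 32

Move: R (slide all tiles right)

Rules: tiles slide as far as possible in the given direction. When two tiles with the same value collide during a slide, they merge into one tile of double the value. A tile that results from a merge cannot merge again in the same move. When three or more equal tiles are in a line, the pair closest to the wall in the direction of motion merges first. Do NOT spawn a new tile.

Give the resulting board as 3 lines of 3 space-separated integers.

Slide right:
row 0: [4, 8, 0] -> [0, 4, 8]
row 1: [2, 64, 0] -> [0, 2, 64]
row 2: [8, 0, 32] -> [0, 8, 32]

Answer:  0  4  8
 0  2 64
 0  8 32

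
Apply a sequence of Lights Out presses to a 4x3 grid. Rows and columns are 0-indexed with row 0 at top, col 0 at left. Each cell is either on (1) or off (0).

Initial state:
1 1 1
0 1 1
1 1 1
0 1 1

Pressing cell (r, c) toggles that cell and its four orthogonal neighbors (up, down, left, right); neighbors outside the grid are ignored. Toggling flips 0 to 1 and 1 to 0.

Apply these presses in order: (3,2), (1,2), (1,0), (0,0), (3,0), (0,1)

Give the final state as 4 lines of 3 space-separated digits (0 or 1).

After press 1 at (3,2):
1 1 1
0 1 1
1 1 0
0 0 0

After press 2 at (1,2):
1 1 0
0 0 0
1 1 1
0 0 0

After press 3 at (1,0):
0 1 0
1 1 0
0 1 1
0 0 0

After press 4 at (0,0):
1 0 0
0 1 0
0 1 1
0 0 0

After press 5 at (3,0):
1 0 0
0 1 0
1 1 1
1 1 0

After press 6 at (0,1):
0 1 1
0 0 0
1 1 1
1 1 0

Answer: 0 1 1
0 0 0
1 1 1
1 1 0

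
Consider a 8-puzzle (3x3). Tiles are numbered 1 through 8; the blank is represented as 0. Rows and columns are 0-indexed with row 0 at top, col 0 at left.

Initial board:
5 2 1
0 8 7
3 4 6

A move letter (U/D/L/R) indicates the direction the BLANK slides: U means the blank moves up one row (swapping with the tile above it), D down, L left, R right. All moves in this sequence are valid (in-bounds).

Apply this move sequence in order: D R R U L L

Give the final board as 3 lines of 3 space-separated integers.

Answer: 5 2 1
0 3 8
4 6 7

Derivation:
After move 1 (D):
5 2 1
3 8 7
0 4 6

After move 2 (R):
5 2 1
3 8 7
4 0 6

After move 3 (R):
5 2 1
3 8 7
4 6 0

After move 4 (U):
5 2 1
3 8 0
4 6 7

After move 5 (L):
5 2 1
3 0 8
4 6 7

After move 6 (L):
5 2 1
0 3 8
4 6 7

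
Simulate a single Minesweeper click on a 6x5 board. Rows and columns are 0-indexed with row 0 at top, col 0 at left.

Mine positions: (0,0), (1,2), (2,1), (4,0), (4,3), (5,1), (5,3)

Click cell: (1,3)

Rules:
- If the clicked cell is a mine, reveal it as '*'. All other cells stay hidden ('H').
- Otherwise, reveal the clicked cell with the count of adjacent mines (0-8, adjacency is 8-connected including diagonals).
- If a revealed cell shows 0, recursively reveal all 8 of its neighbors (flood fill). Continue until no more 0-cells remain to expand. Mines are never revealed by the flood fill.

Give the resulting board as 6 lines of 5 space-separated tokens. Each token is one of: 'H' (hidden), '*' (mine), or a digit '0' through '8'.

H H H H H
H H H 1 H
H H H H H
H H H H H
H H H H H
H H H H H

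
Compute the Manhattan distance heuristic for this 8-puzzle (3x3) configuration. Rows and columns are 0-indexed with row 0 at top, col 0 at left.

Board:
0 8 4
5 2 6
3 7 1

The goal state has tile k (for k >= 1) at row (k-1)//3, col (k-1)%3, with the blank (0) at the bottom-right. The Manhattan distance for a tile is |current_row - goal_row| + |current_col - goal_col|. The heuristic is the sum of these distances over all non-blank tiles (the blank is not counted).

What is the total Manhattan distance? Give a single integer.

Tile 8: at (0,1), goal (2,1), distance |0-2|+|1-1| = 2
Tile 4: at (0,2), goal (1,0), distance |0-1|+|2-0| = 3
Tile 5: at (1,0), goal (1,1), distance |1-1|+|0-1| = 1
Tile 2: at (1,1), goal (0,1), distance |1-0|+|1-1| = 1
Tile 6: at (1,2), goal (1,2), distance |1-1|+|2-2| = 0
Tile 3: at (2,0), goal (0,2), distance |2-0|+|0-2| = 4
Tile 7: at (2,1), goal (2,0), distance |2-2|+|1-0| = 1
Tile 1: at (2,2), goal (0,0), distance |2-0|+|2-0| = 4
Sum: 2 + 3 + 1 + 1 + 0 + 4 + 1 + 4 = 16

Answer: 16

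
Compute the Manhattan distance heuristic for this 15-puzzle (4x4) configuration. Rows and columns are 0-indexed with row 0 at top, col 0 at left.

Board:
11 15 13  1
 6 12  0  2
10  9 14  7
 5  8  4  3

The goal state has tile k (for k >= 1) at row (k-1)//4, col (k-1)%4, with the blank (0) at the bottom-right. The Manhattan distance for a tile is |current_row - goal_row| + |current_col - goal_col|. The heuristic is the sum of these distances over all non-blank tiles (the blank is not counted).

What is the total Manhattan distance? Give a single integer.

Tile 11: (0,0)->(2,2) = 4
Tile 15: (0,1)->(3,2) = 4
Tile 13: (0,2)->(3,0) = 5
Tile 1: (0,3)->(0,0) = 3
Tile 6: (1,0)->(1,1) = 1
Tile 12: (1,1)->(2,3) = 3
Tile 2: (1,3)->(0,1) = 3
Tile 10: (2,0)->(2,1) = 1
Tile 9: (2,1)->(2,0) = 1
Tile 14: (2,2)->(3,1) = 2
Tile 7: (2,3)->(1,2) = 2
Tile 5: (3,0)->(1,0) = 2
Tile 8: (3,1)->(1,3) = 4
Tile 4: (3,2)->(0,3) = 4
Tile 3: (3,3)->(0,2) = 4
Sum: 4 + 4 + 5 + 3 + 1 + 3 + 3 + 1 + 1 + 2 + 2 + 2 + 4 + 4 + 4 = 43

Answer: 43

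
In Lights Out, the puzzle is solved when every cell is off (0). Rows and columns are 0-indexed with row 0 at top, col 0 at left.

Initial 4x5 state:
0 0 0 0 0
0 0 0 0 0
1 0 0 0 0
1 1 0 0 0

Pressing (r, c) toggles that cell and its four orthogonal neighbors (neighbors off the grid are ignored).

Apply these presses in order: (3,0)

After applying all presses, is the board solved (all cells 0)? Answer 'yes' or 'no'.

After press 1 at (3,0):
0 0 0 0 0
0 0 0 0 0
0 0 0 0 0
0 0 0 0 0

Lights still on: 0

Answer: yes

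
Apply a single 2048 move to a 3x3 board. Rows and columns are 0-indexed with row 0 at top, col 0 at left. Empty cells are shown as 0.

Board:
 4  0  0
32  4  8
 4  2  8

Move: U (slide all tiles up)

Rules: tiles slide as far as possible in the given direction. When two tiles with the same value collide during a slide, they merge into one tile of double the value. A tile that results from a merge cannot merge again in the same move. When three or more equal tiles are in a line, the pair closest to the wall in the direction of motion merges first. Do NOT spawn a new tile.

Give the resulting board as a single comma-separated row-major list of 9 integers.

Slide up:
col 0: [4, 32, 4] -> [4, 32, 4]
col 1: [0, 4, 2] -> [4, 2, 0]
col 2: [0, 8, 8] -> [16, 0, 0]

Answer: 4, 4, 16, 32, 2, 0, 4, 0, 0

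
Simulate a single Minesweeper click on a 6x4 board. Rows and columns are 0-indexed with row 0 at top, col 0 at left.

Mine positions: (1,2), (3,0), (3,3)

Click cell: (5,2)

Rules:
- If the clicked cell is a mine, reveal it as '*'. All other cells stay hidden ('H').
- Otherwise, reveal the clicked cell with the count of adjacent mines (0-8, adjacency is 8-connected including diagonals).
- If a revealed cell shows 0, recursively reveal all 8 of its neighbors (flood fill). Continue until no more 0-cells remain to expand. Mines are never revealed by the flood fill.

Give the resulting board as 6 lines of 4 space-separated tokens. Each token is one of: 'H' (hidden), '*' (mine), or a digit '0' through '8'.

H H H H
H H H H
H H H H
H H H H
1 1 1 1
0 0 0 0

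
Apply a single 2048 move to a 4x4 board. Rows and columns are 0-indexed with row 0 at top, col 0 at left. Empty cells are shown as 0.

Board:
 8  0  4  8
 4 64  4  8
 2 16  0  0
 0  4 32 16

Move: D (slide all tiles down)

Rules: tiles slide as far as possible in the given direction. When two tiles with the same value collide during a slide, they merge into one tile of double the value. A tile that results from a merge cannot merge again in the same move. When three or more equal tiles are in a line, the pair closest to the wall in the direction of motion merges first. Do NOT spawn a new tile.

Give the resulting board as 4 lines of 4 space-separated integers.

Answer:  0  0  0  0
 8 64  0  0
 4 16  8 16
 2  4 32 16

Derivation:
Slide down:
col 0: [8, 4, 2, 0] -> [0, 8, 4, 2]
col 1: [0, 64, 16, 4] -> [0, 64, 16, 4]
col 2: [4, 4, 0, 32] -> [0, 0, 8, 32]
col 3: [8, 8, 0, 16] -> [0, 0, 16, 16]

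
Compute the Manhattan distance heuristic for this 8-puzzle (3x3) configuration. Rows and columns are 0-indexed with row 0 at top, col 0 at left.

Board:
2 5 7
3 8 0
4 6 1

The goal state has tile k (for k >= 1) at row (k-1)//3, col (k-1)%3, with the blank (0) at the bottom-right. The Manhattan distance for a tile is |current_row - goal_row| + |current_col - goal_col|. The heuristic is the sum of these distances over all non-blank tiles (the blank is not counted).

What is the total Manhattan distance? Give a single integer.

Tile 2: (0,0)->(0,1) = 1
Tile 5: (0,1)->(1,1) = 1
Tile 7: (0,2)->(2,0) = 4
Tile 3: (1,0)->(0,2) = 3
Tile 8: (1,1)->(2,1) = 1
Tile 4: (2,0)->(1,0) = 1
Tile 6: (2,1)->(1,2) = 2
Tile 1: (2,2)->(0,0) = 4
Sum: 1 + 1 + 4 + 3 + 1 + 1 + 2 + 4 = 17

Answer: 17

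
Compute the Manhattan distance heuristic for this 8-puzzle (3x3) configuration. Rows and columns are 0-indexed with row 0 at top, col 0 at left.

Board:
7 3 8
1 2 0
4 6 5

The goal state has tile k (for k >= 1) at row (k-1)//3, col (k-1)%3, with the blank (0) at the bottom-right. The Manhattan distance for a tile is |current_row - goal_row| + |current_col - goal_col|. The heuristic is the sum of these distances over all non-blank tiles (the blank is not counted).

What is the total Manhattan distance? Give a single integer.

Answer: 13

Derivation:
Tile 7: at (0,0), goal (2,0), distance |0-2|+|0-0| = 2
Tile 3: at (0,1), goal (0,2), distance |0-0|+|1-2| = 1
Tile 8: at (0,2), goal (2,1), distance |0-2|+|2-1| = 3
Tile 1: at (1,0), goal (0,0), distance |1-0|+|0-0| = 1
Tile 2: at (1,1), goal (0,1), distance |1-0|+|1-1| = 1
Tile 4: at (2,0), goal (1,0), distance |2-1|+|0-0| = 1
Tile 6: at (2,1), goal (1,2), distance |2-1|+|1-2| = 2
Tile 5: at (2,2), goal (1,1), distance |2-1|+|2-1| = 2
Sum: 2 + 1 + 3 + 1 + 1 + 1 + 2 + 2 = 13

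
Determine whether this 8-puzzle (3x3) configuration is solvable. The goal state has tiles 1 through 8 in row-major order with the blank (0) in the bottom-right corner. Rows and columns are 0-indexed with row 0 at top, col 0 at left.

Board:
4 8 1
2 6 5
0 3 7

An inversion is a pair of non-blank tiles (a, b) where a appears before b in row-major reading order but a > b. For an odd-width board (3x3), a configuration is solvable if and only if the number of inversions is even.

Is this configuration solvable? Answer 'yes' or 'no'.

Answer: yes

Derivation:
Inversions (pairs i<j in row-major order where tile[i] > tile[j] > 0): 12
12 is even, so the puzzle is solvable.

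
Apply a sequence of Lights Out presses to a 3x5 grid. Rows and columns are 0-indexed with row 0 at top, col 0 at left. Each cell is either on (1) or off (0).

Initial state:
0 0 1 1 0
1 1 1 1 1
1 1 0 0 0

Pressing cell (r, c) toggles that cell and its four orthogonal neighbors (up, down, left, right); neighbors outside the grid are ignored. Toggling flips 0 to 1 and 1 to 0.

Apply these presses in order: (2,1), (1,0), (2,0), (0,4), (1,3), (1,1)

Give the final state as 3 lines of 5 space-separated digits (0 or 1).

Answer: 1 1 1 1 1
0 0 1 0 1
0 0 1 1 0

Derivation:
After press 1 at (2,1):
0 0 1 1 0
1 0 1 1 1
0 0 1 0 0

After press 2 at (1,0):
1 0 1 1 0
0 1 1 1 1
1 0 1 0 0

After press 3 at (2,0):
1 0 1 1 0
1 1 1 1 1
0 1 1 0 0

After press 4 at (0,4):
1 0 1 0 1
1 1 1 1 0
0 1 1 0 0

After press 5 at (1,3):
1 0 1 1 1
1 1 0 0 1
0 1 1 1 0

After press 6 at (1,1):
1 1 1 1 1
0 0 1 0 1
0 0 1 1 0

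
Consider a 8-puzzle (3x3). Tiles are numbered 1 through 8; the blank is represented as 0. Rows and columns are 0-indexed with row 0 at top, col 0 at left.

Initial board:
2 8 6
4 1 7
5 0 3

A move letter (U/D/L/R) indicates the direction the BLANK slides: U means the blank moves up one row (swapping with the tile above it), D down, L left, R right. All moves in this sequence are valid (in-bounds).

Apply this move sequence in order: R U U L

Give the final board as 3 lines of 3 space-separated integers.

Answer: 2 0 8
4 1 6
5 3 7

Derivation:
After move 1 (R):
2 8 6
4 1 7
5 3 0

After move 2 (U):
2 8 6
4 1 0
5 3 7

After move 3 (U):
2 8 0
4 1 6
5 3 7

After move 4 (L):
2 0 8
4 1 6
5 3 7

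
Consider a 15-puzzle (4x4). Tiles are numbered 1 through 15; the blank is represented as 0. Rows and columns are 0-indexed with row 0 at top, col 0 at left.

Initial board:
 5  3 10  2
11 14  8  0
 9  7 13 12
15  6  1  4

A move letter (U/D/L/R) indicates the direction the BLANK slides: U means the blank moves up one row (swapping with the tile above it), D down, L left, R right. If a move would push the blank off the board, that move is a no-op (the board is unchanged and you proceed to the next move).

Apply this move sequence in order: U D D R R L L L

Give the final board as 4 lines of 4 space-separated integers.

After move 1 (U):
 5  3 10  0
11 14  8  2
 9  7 13 12
15  6  1  4

After move 2 (D):
 5  3 10  2
11 14  8  0
 9  7 13 12
15  6  1  4

After move 3 (D):
 5  3 10  2
11 14  8 12
 9  7 13  0
15  6  1  4

After move 4 (R):
 5  3 10  2
11 14  8 12
 9  7 13  0
15  6  1  4

After move 5 (R):
 5  3 10  2
11 14  8 12
 9  7 13  0
15  6  1  4

After move 6 (L):
 5  3 10  2
11 14  8 12
 9  7  0 13
15  6  1  4

After move 7 (L):
 5  3 10  2
11 14  8 12
 9  0  7 13
15  6  1  4

After move 8 (L):
 5  3 10  2
11 14  8 12
 0  9  7 13
15  6  1  4

Answer:  5  3 10  2
11 14  8 12
 0  9  7 13
15  6  1  4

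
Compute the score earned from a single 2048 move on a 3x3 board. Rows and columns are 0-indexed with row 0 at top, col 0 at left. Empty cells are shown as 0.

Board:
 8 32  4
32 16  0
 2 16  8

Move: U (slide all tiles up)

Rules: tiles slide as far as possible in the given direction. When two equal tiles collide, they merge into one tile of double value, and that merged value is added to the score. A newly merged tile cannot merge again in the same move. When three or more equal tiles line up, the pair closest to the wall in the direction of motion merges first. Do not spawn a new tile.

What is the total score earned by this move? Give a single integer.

Answer: 32

Derivation:
Slide up:
col 0: [8, 32, 2] -> [8, 32, 2]  score +0 (running 0)
col 1: [32, 16, 16] -> [32, 32, 0]  score +32 (running 32)
col 2: [4, 0, 8] -> [4, 8, 0]  score +0 (running 32)
Board after move:
 8 32  4
32 32  8
 2  0  0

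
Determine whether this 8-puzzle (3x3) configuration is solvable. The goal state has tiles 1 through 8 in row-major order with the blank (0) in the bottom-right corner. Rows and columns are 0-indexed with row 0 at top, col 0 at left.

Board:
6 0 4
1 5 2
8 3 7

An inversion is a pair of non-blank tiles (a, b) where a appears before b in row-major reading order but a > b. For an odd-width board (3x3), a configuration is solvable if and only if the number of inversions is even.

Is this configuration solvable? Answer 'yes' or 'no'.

Inversions (pairs i<j in row-major order where tile[i] > tile[j] > 0): 12
12 is even, so the puzzle is solvable.

Answer: yes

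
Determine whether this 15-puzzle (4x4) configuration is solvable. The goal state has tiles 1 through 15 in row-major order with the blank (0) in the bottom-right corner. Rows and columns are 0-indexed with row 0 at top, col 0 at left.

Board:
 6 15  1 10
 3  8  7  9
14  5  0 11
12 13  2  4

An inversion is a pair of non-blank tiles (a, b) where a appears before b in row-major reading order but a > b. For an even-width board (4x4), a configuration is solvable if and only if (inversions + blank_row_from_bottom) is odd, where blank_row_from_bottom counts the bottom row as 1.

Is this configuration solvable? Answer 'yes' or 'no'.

Inversions: 50
Blank is in row 2 (0-indexed from top), which is row 2 counting from the bottom (bottom = 1).
50 + 2 = 52, which is even, so the puzzle is not solvable.

Answer: no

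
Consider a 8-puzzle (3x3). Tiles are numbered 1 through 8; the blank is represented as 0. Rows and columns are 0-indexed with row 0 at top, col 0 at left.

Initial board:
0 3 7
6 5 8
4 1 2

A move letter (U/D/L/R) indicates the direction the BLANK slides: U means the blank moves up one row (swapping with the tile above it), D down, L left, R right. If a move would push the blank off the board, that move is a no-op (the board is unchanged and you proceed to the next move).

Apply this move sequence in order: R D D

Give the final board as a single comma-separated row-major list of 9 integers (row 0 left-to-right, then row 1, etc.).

After move 1 (R):
3 0 7
6 5 8
4 1 2

After move 2 (D):
3 5 7
6 0 8
4 1 2

After move 3 (D):
3 5 7
6 1 8
4 0 2

Answer: 3, 5, 7, 6, 1, 8, 4, 0, 2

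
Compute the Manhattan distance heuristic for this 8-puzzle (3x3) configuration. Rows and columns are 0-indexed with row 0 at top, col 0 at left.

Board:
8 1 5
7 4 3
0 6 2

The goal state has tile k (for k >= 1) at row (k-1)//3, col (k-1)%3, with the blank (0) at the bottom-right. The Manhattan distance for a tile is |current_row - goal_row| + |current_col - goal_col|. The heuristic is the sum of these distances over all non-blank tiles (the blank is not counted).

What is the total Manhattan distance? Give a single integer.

Answer: 14

Derivation:
Tile 8: at (0,0), goal (2,1), distance |0-2|+|0-1| = 3
Tile 1: at (0,1), goal (0,0), distance |0-0|+|1-0| = 1
Tile 5: at (0,2), goal (1,1), distance |0-1|+|2-1| = 2
Tile 7: at (1,0), goal (2,0), distance |1-2|+|0-0| = 1
Tile 4: at (1,1), goal (1,0), distance |1-1|+|1-0| = 1
Tile 3: at (1,2), goal (0,2), distance |1-0|+|2-2| = 1
Tile 6: at (2,1), goal (1,2), distance |2-1|+|1-2| = 2
Tile 2: at (2,2), goal (0,1), distance |2-0|+|2-1| = 3
Sum: 3 + 1 + 2 + 1 + 1 + 1 + 2 + 3 = 14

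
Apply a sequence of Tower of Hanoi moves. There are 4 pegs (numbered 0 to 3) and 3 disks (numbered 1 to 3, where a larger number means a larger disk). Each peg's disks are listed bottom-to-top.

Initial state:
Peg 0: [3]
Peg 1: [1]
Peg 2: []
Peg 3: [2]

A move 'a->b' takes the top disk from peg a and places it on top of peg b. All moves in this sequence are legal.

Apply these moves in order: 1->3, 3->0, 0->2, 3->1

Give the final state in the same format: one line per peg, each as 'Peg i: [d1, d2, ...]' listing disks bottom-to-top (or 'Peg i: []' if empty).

After move 1 (1->3):
Peg 0: [3]
Peg 1: []
Peg 2: []
Peg 3: [2, 1]

After move 2 (3->0):
Peg 0: [3, 1]
Peg 1: []
Peg 2: []
Peg 3: [2]

After move 3 (0->2):
Peg 0: [3]
Peg 1: []
Peg 2: [1]
Peg 3: [2]

After move 4 (3->1):
Peg 0: [3]
Peg 1: [2]
Peg 2: [1]
Peg 3: []

Answer: Peg 0: [3]
Peg 1: [2]
Peg 2: [1]
Peg 3: []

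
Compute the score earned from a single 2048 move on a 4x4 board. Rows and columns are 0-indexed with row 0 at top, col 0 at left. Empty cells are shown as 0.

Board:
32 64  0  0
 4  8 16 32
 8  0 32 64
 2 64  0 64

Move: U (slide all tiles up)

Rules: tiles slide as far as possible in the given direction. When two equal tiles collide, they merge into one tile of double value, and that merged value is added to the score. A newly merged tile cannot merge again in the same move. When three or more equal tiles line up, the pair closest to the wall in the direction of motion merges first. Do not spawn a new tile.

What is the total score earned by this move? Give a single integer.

Answer: 128

Derivation:
Slide up:
col 0: [32, 4, 8, 2] -> [32, 4, 8, 2]  score +0 (running 0)
col 1: [64, 8, 0, 64] -> [64, 8, 64, 0]  score +0 (running 0)
col 2: [0, 16, 32, 0] -> [16, 32, 0, 0]  score +0 (running 0)
col 3: [0, 32, 64, 64] -> [32, 128, 0, 0]  score +128 (running 128)
Board after move:
 32  64  16  32
  4   8  32 128
  8  64   0   0
  2   0   0   0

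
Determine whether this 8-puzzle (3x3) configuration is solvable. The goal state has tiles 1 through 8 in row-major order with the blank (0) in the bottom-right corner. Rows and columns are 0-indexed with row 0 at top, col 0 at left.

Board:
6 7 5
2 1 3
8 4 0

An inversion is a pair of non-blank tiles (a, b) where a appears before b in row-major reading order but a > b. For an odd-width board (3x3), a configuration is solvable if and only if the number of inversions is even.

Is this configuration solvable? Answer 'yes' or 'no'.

Inversions (pairs i<j in row-major order where tile[i] > tile[j] > 0): 16
16 is even, so the puzzle is solvable.

Answer: yes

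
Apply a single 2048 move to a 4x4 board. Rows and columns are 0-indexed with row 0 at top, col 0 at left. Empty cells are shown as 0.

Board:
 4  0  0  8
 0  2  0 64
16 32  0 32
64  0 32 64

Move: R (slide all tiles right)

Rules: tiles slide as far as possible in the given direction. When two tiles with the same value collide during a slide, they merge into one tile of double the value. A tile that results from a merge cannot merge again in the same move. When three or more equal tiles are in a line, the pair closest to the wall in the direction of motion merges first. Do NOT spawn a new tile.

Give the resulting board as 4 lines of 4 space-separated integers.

Answer:  0  0  4  8
 0  0  2 64
 0  0 16 64
 0 64 32 64

Derivation:
Slide right:
row 0: [4, 0, 0, 8] -> [0, 0, 4, 8]
row 1: [0, 2, 0, 64] -> [0, 0, 2, 64]
row 2: [16, 32, 0, 32] -> [0, 0, 16, 64]
row 3: [64, 0, 32, 64] -> [0, 64, 32, 64]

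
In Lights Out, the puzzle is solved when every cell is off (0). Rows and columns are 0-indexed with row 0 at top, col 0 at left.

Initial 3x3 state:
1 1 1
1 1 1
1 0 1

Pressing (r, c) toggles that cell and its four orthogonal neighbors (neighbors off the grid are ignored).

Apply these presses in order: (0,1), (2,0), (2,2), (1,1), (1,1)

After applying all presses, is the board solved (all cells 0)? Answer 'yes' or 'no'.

Answer: yes

Derivation:
After press 1 at (0,1):
0 0 0
1 0 1
1 0 1

After press 2 at (2,0):
0 0 0
0 0 1
0 1 1

After press 3 at (2,2):
0 0 0
0 0 0
0 0 0

After press 4 at (1,1):
0 1 0
1 1 1
0 1 0

After press 5 at (1,1):
0 0 0
0 0 0
0 0 0

Lights still on: 0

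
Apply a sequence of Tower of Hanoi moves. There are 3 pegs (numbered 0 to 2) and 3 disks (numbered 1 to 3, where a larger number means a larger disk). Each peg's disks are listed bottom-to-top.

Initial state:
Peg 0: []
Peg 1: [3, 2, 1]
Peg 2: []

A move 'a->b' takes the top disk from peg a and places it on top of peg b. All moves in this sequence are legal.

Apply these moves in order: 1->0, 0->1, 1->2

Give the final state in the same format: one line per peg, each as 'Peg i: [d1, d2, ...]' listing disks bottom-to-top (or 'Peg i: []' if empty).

After move 1 (1->0):
Peg 0: [1]
Peg 1: [3, 2]
Peg 2: []

After move 2 (0->1):
Peg 0: []
Peg 1: [3, 2, 1]
Peg 2: []

After move 3 (1->2):
Peg 0: []
Peg 1: [3, 2]
Peg 2: [1]

Answer: Peg 0: []
Peg 1: [3, 2]
Peg 2: [1]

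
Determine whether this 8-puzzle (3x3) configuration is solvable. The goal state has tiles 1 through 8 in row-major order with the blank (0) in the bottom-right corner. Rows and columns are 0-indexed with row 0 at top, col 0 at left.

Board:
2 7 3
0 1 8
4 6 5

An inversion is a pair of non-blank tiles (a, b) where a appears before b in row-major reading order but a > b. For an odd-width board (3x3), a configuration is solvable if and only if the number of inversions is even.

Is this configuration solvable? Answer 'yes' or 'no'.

Answer: no

Derivation:
Inversions (pairs i<j in row-major order where tile[i] > tile[j] > 0): 11
11 is odd, so the puzzle is not solvable.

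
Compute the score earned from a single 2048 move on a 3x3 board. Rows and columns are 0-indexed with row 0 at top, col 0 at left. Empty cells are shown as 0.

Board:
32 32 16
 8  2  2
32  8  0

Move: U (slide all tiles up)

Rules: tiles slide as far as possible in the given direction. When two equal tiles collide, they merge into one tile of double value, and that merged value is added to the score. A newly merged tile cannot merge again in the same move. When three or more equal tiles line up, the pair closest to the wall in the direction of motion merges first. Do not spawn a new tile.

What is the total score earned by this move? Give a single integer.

Slide up:
col 0: [32, 8, 32] -> [32, 8, 32]  score +0 (running 0)
col 1: [32, 2, 8] -> [32, 2, 8]  score +0 (running 0)
col 2: [16, 2, 0] -> [16, 2, 0]  score +0 (running 0)
Board after move:
32 32 16
 8  2  2
32  8  0

Answer: 0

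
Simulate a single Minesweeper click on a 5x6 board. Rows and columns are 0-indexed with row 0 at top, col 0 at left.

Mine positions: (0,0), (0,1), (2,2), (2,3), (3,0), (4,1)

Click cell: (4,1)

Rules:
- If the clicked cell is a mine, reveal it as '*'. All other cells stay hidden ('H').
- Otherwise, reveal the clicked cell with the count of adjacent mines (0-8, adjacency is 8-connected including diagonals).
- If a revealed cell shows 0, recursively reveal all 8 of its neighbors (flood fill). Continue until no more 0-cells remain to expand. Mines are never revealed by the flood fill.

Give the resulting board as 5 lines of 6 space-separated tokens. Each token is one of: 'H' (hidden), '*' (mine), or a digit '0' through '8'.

H H H H H H
H H H H H H
H H H H H H
H H H H H H
H * H H H H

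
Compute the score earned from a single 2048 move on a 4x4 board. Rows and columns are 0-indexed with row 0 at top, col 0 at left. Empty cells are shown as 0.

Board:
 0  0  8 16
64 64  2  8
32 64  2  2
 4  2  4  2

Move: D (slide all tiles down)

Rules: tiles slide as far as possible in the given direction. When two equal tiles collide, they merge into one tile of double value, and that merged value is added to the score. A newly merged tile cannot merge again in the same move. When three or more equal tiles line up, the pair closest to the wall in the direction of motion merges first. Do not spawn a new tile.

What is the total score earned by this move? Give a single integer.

Answer: 136

Derivation:
Slide down:
col 0: [0, 64, 32, 4] -> [0, 64, 32, 4]  score +0 (running 0)
col 1: [0, 64, 64, 2] -> [0, 0, 128, 2]  score +128 (running 128)
col 2: [8, 2, 2, 4] -> [0, 8, 4, 4]  score +4 (running 132)
col 3: [16, 8, 2, 2] -> [0, 16, 8, 4]  score +4 (running 136)
Board after move:
  0   0   0   0
 64   0   8  16
 32 128   4   8
  4   2   4   4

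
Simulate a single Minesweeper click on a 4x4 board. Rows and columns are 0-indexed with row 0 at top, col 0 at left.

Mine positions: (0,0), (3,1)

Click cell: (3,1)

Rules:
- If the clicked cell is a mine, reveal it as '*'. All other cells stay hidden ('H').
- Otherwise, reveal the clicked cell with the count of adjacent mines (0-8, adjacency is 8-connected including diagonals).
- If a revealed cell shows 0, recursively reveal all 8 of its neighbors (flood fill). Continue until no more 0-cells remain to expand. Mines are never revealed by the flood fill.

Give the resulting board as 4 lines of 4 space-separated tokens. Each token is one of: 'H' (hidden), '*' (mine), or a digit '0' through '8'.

H H H H
H H H H
H H H H
H * H H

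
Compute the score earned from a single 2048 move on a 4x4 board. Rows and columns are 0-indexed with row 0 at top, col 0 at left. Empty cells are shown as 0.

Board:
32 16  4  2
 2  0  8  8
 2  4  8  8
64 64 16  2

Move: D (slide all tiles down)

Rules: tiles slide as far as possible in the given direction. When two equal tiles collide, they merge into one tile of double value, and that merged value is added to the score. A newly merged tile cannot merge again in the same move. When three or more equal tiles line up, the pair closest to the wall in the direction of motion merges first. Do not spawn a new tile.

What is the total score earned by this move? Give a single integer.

Answer: 36

Derivation:
Slide down:
col 0: [32, 2, 2, 64] -> [0, 32, 4, 64]  score +4 (running 4)
col 1: [16, 0, 4, 64] -> [0, 16, 4, 64]  score +0 (running 4)
col 2: [4, 8, 8, 16] -> [0, 4, 16, 16]  score +16 (running 20)
col 3: [2, 8, 8, 2] -> [0, 2, 16, 2]  score +16 (running 36)
Board after move:
 0  0  0  0
32 16  4  2
 4  4 16 16
64 64 16  2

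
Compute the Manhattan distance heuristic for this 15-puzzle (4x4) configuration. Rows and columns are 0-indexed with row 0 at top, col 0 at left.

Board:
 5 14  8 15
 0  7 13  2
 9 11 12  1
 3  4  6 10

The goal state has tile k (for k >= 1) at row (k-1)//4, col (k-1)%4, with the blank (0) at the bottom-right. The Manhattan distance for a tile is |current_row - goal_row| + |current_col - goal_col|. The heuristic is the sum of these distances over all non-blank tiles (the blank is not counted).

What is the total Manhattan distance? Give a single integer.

Answer: 41

Derivation:
Tile 5: at (0,0), goal (1,0), distance |0-1|+|0-0| = 1
Tile 14: at (0,1), goal (3,1), distance |0-3|+|1-1| = 3
Tile 8: at (0,2), goal (1,3), distance |0-1|+|2-3| = 2
Tile 15: at (0,3), goal (3,2), distance |0-3|+|3-2| = 4
Tile 7: at (1,1), goal (1,2), distance |1-1|+|1-2| = 1
Tile 13: at (1,2), goal (3,0), distance |1-3|+|2-0| = 4
Tile 2: at (1,3), goal (0,1), distance |1-0|+|3-1| = 3
Tile 9: at (2,0), goal (2,0), distance |2-2|+|0-0| = 0
Tile 11: at (2,1), goal (2,2), distance |2-2|+|1-2| = 1
Tile 12: at (2,2), goal (2,3), distance |2-2|+|2-3| = 1
Tile 1: at (2,3), goal (0,0), distance |2-0|+|3-0| = 5
Tile 3: at (3,0), goal (0,2), distance |3-0|+|0-2| = 5
Tile 4: at (3,1), goal (0,3), distance |3-0|+|1-3| = 5
Tile 6: at (3,2), goal (1,1), distance |3-1|+|2-1| = 3
Tile 10: at (3,3), goal (2,1), distance |3-2|+|3-1| = 3
Sum: 1 + 3 + 2 + 4 + 1 + 4 + 3 + 0 + 1 + 1 + 5 + 5 + 5 + 3 + 3 = 41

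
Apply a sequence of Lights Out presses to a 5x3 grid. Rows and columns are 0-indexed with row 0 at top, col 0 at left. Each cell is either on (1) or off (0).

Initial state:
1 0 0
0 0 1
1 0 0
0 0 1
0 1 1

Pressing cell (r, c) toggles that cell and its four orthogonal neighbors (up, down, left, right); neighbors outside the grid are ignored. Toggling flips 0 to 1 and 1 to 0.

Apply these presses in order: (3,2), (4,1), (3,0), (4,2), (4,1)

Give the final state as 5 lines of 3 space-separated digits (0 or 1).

After press 1 at (3,2):
1 0 0
0 0 1
1 0 1
0 1 0
0 1 0

After press 2 at (4,1):
1 0 0
0 0 1
1 0 1
0 0 0
1 0 1

After press 3 at (3,0):
1 0 0
0 0 1
0 0 1
1 1 0
0 0 1

After press 4 at (4,2):
1 0 0
0 0 1
0 0 1
1 1 1
0 1 0

After press 5 at (4,1):
1 0 0
0 0 1
0 0 1
1 0 1
1 0 1

Answer: 1 0 0
0 0 1
0 0 1
1 0 1
1 0 1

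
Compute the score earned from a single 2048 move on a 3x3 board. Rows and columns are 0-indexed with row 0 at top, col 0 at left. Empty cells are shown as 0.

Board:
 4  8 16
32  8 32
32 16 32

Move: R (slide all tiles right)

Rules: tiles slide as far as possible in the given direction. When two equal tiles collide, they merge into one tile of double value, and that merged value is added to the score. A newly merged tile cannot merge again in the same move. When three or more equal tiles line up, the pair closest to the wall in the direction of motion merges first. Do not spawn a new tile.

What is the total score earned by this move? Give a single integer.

Slide right:
row 0: [4, 8, 16] -> [4, 8, 16]  score +0 (running 0)
row 1: [32, 8, 32] -> [32, 8, 32]  score +0 (running 0)
row 2: [32, 16, 32] -> [32, 16, 32]  score +0 (running 0)
Board after move:
 4  8 16
32  8 32
32 16 32

Answer: 0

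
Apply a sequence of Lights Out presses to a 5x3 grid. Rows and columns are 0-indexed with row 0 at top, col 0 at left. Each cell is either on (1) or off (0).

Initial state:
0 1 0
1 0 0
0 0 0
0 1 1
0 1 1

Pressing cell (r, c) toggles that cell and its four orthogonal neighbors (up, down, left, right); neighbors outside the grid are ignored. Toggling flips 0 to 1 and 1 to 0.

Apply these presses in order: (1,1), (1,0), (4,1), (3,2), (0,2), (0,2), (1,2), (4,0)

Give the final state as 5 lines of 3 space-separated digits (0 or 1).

Answer: 1 0 1
1 1 0
1 1 0
1 1 0
0 1 1

Derivation:
After press 1 at (1,1):
0 0 0
0 1 1
0 1 0
0 1 1
0 1 1

After press 2 at (1,0):
1 0 0
1 0 1
1 1 0
0 1 1
0 1 1

After press 3 at (4,1):
1 0 0
1 0 1
1 1 0
0 0 1
1 0 0

After press 4 at (3,2):
1 0 0
1 0 1
1 1 1
0 1 0
1 0 1

After press 5 at (0,2):
1 1 1
1 0 0
1 1 1
0 1 0
1 0 1

After press 6 at (0,2):
1 0 0
1 0 1
1 1 1
0 1 0
1 0 1

After press 7 at (1,2):
1 0 1
1 1 0
1 1 0
0 1 0
1 0 1

After press 8 at (4,0):
1 0 1
1 1 0
1 1 0
1 1 0
0 1 1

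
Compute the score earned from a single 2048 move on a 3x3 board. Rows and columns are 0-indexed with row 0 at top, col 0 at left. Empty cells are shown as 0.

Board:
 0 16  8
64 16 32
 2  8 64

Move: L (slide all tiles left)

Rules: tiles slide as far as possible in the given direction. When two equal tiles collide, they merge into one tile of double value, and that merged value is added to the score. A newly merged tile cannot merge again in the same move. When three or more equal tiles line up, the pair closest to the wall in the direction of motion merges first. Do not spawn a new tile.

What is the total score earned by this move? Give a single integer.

Answer: 0

Derivation:
Slide left:
row 0: [0, 16, 8] -> [16, 8, 0]  score +0 (running 0)
row 1: [64, 16, 32] -> [64, 16, 32]  score +0 (running 0)
row 2: [2, 8, 64] -> [2, 8, 64]  score +0 (running 0)
Board after move:
16  8  0
64 16 32
 2  8 64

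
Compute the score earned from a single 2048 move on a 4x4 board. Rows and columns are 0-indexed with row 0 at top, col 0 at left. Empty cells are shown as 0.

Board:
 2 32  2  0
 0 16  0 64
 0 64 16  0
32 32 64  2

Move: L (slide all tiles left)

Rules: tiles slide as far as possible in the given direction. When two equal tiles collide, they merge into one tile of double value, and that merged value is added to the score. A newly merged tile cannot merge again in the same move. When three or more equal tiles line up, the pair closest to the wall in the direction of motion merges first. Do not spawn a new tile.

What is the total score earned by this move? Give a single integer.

Answer: 64

Derivation:
Slide left:
row 0: [2, 32, 2, 0] -> [2, 32, 2, 0]  score +0 (running 0)
row 1: [0, 16, 0, 64] -> [16, 64, 0, 0]  score +0 (running 0)
row 2: [0, 64, 16, 0] -> [64, 16, 0, 0]  score +0 (running 0)
row 3: [32, 32, 64, 2] -> [64, 64, 2, 0]  score +64 (running 64)
Board after move:
 2 32  2  0
16 64  0  0
64 16  0  0
64 64  2  0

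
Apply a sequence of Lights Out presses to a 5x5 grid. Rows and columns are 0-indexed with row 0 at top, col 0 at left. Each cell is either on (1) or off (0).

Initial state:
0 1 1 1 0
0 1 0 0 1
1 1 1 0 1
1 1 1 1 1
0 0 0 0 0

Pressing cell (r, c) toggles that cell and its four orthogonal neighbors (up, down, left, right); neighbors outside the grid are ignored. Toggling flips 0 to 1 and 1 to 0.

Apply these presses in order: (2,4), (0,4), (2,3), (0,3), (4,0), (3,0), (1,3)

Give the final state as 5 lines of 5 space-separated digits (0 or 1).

Answer: 0 1 0 0 0
0 1 1 1 0
0 1 0 1 1
1 0 1 0 0
0 1 0 0 0

Derivation:
After press 1 at (2,4):
0 1 1 1 0
0 1 0 0 0
1 1 1 1 0
1 1 1 1 0
0 0 0 0 0

After press 2 at (0,4):
0 1 1 0 1
0 1 0 0 1
1 1 1 1 0
1 1 1 1 0
0 0 0 0 0

After press 3 at (2,3):
0 1 1 0 1
0 1 0 1 1
1 1 0 0 1
1 1 1 0 0
0 0 0 0 0

After press 4 at (0,3):
0 1 0 1 0
0 1 0 0 1
1 1 0 0 1
1 1 1 0 0
0 0 0 0 0

After press 5 at (4,0):
0 1 0 1 0
0 1 0 0 1
1 1 0 0 1
0 1 1 0 0
1 1 0 0 0

After press 6 at (3,0):
0 1 0 1 0
0 1 0 0 1
0 1 0 0 1
1 0 1 0 0
0 1 0 0 0

After press 7 at (1,3):
0 1 0 0 0
0 1 1 1 0
0 1 0 1 1
1 0 1 0 0
0 1 0 0 0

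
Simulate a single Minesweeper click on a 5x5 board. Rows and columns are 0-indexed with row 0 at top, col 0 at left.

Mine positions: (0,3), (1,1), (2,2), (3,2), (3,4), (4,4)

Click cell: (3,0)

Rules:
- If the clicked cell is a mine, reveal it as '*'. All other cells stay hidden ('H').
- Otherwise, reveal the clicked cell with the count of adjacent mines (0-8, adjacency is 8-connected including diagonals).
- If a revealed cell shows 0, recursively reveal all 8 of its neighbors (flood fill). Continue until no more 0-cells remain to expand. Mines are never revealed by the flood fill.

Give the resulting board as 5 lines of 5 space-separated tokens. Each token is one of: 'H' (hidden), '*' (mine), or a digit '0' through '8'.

H H H H H
H H H H H
1 3 H H H
0 2 H H H
0 1 H H H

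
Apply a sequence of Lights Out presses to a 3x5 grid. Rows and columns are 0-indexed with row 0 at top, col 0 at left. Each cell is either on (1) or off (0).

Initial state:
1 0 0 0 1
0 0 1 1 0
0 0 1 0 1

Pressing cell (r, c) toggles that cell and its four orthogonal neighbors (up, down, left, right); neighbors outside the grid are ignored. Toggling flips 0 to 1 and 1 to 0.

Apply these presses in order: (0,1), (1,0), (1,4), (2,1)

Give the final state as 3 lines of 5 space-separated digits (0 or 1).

Answer: 1 1 1 0 0
1 1 1 0 1
0 1 0 0 0

Derivation:
After press 1 at (0,1):
0 1 1 0 1
0 1 1 1 0
0 0 1 0 1

After press 2 at (1,0):
1 1 1 0 1
1 0 1 1 0
1 0 1 0 1

After press 3 at (1,4):
1 1 1 0 0
1 0 1 0 1
1 0 1 0 0

After press 4 at (2,1):
1 1 1 0 0
1 1 1 0 1
0 1 0 0 0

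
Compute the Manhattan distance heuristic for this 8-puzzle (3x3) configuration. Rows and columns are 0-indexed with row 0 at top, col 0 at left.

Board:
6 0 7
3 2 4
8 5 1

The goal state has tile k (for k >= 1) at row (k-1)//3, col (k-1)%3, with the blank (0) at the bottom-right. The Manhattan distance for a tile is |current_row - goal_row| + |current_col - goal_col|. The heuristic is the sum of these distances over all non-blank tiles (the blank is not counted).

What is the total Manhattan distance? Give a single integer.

Tile 6: (0,0)->(1,2) = 3
Tile 7: (0,2)->(2,0) = 4
Tile 3: (1,0)->(0,2) = 3
Tile 2: (1,1)->(0,1) = 1
Tile 4: (1,2)->(1,0) = 2
Tile 8: (2,0)->(2,1) = 1
Tile 5: (2,1)->(1,1) = 1
Tile 1: (2,2)->(0,0) = 4
Sum: 3 + 4 + 3 + 1 + 2 + 1 + 1 + 4 = 19

Answer: 19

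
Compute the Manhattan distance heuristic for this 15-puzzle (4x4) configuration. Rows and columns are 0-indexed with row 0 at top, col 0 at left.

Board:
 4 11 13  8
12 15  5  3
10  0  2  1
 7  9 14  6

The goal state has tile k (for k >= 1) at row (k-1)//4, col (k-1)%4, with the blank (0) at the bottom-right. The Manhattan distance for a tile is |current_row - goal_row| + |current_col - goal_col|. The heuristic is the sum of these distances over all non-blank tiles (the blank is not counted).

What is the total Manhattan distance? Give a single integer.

Tile 4: (0,0)->(0,3) = 3
Tile 11: (0,1)->(2,2) = 3
Tile 13: (0,2)->(3,0) = 5
Tile 8: (0,3)->(1,3) = 1
Tile 12: (1,0)->(2,3) = 4
Tile 15: (1,1)->(3,2) = 3
Tile 5: (1,2)->(1,0) = 2
Tile 3: (1,3)->(0,2) = 2
Tile 10: (2,0)->(2,1) = 1
Tile 2: (2,2)->(0,1) = 3
Tile 1: (2,3)->(0,0) = 5
Tile 7: (3,0)->(1,2) = 4
Tile 9: (3,1)->(2,0) = 2
Tile 14: (3,2)->(3,1) = 1
Tile 6: (3,3)->(1,1) = 4
Sum: 3 + 3 + 5 + 1 + 4 + 3 + 2 + 2 + 1 + 3 + 5 + 4 + 2 + 1 + 4 = 43

Answer: 43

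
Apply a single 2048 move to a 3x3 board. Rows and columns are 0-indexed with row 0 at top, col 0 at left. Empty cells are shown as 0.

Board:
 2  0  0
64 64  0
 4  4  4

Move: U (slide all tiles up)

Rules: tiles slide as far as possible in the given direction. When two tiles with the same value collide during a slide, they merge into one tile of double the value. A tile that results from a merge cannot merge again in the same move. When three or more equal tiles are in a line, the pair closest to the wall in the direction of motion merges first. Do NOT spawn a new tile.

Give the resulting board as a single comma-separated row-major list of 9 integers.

Answer: 2, 64, 4, 64, 4, 0, 4, 0, 0

Derivation:
Slide up:
col 0: [2, 64, 4] -> [2, 64, 4]
col 1: [0, 64, 4] -> [64, 4, 0]
col 2: [0, 0, 4] -> [4, 0, 0]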